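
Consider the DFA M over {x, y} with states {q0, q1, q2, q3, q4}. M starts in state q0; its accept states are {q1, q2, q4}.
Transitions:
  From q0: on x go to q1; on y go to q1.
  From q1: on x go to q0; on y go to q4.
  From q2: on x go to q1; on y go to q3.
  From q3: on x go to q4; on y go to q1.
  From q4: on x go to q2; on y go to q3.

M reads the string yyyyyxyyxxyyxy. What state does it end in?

q0 --y--> q1
q1 --y--> q4
q4 --y--> q3
q3 --y--> q1
q1 --y--> q4
q4 --x--> q2
q2 --y--> q3
q3 --y--> q1
q1 --x--> q0
q0 --x--> q1
q1 --y--> q4
q4 --y--> q3
q3 --x--> q4
q4 --y--> q3

q3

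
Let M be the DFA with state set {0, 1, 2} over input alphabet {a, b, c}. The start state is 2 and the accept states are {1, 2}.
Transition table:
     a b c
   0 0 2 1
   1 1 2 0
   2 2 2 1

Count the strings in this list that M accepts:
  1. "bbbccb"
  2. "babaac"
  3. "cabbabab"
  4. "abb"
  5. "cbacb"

"bbbccb": accepted
"babaac": accepted
"cabbabab": accepted
"abb": accepted
"cbacb": accepted

5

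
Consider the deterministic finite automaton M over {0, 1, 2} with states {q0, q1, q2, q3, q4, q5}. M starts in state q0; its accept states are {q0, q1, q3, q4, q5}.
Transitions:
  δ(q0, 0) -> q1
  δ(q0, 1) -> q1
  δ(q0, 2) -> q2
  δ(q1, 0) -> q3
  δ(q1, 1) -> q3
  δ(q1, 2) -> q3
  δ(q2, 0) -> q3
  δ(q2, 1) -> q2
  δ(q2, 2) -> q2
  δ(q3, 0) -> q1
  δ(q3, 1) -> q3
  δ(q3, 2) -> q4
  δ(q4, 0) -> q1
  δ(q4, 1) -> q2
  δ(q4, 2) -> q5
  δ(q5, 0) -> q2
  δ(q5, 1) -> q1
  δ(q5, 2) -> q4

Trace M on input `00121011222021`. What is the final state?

q3

q0 --0--> q1
q1 --0--> q3
q3 --1--> q3
q3 --2--> q4
q4 --1--> q2
q2 --0--> q3
q3 --1--> q3
q3 --1--> q3
q3 --2--> q4
q4 --2--> q5
q5 --2--> q4
q4 --0--> q1
q1 --2--> q3
q3 --1--> q3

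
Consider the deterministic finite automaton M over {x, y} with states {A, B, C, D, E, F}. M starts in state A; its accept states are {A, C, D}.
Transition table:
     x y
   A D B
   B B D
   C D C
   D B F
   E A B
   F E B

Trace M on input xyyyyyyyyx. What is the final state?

B

A --x--> D
D --y--> F
F --y--> B
B --y--> D
D --y--> F
F --y--> B
B --y--> D
D --y--> F
F --y--> B
B --x--> B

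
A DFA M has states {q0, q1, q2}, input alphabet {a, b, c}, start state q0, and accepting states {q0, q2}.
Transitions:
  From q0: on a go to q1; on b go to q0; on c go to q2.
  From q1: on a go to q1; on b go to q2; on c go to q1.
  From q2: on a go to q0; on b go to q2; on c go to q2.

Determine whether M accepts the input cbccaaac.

rejected

q0 --c--> q2
q2 --b--> q2
q2 --c--> q2
q2 --c--> q2
q2 --a--> q0
q0 --a--> q1
q1 --a--> q1
q1 --c--> q1
End in state q1, which is not an accepting state.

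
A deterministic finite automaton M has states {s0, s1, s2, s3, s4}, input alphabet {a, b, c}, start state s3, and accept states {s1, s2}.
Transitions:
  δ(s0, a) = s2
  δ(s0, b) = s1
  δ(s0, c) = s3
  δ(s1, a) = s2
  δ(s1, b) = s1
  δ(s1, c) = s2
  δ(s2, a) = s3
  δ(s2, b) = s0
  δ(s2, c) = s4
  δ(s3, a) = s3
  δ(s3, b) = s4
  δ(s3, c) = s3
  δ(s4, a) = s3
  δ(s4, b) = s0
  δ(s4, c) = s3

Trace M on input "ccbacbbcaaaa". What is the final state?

s3

s3 --c--> s3
s3 --c--> s3
s3 --b--> s4
s4 --a--> s3
s3 --c--> s3
s3 --b--> s4
s4 --b--> s0
s0 --c--> s3
s3 --a--> s3
s3 --a--> s3
s3 --a--> s3
s3 --a--> s3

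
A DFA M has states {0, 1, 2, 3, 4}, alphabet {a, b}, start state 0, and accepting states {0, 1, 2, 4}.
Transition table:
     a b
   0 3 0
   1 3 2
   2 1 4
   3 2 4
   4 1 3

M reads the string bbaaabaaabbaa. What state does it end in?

1

0 --b--> 0
0 --b--> 0
0 --a--> 3
3 --a--> 2
2 --a--> 1
1 --b--> 2
2 --a--> 1
1 --a--> 3
3 --a--> 2
2 --b--> 4
4 --b--> 3
3 --a--> 2
2 --a--> 1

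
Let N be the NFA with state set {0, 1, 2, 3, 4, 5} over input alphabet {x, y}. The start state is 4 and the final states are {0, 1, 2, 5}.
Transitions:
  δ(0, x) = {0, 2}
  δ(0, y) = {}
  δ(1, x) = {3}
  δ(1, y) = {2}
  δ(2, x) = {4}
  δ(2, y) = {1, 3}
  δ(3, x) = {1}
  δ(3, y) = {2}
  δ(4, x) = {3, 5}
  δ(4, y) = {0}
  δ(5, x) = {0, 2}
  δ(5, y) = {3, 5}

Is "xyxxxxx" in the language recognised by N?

accepted

Start: {4}
read x: {3, 5}
read y: {2, 3, 5}
read x: {0, 1, 2, 4}
read x: {0, 2, 3, 4, 5}
read x: {0, 1, 2, 3, 4, 5}
read x: {0, 1, 2, 3, 4, 5}
read x: {0, 1, 2, 3, 4, 5}
Reachable ∩ accepting = {0, 1, 2, 5} — nonempty.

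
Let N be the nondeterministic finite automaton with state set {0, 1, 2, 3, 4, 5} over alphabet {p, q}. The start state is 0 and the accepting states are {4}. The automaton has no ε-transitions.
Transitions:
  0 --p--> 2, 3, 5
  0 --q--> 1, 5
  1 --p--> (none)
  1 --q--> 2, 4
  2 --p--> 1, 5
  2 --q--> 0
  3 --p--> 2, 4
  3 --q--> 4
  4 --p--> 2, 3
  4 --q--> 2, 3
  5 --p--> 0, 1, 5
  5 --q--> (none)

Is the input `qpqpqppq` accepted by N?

accepted

Start: {0}
read q: {1, 5}
read p: {0, 1, 5}
read q: {1, 2, 4, 5}
read p: {0, 1, 2, 3, 5}
read q: {0, 1, 2, 4, 5}
read p: {0, 1, 2, 3, 5}
read p: {0, 1, 2, 3, 4, 5}
read q: {0, 1, 2, 3, 4, 5}
Reachable ∩ accepting = {4} — nonempty.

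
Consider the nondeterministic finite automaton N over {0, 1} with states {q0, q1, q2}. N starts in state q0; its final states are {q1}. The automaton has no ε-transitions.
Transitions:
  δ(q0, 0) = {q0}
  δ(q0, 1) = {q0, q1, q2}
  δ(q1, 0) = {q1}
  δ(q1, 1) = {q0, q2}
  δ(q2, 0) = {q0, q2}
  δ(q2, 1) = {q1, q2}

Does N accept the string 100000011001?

Start: {q0}
read 1: {q0, q1, q2}
read 0: {q0, q1, q2}
read 0: {q0, q1, q2}
read 0: {q0, q1, q2}
read 0: {q0, q1, q2}
read 0: {q0, q1, q2}
read 0: {q0, q1, q2}
read 1: {q0, q1, q2}
read 1: {q0, q1, q2}
read 0: {q0, q1, q2}
read 0: {q0, q1, q2}
read 1: {q0, q1, q2}
Reachable ∩ accepting = {q1} — nonempty.

accepted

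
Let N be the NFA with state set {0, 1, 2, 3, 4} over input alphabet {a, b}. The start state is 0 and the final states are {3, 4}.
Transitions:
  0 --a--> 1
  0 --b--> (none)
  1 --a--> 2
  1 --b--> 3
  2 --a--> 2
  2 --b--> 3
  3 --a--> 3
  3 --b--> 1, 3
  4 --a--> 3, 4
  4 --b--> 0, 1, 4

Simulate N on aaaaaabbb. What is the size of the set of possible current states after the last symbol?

2

Start: {0}
read a: {1}
read a: {2}
read a: {2}
read a: {2}
read a: {2}
read a: {2}
read b: {3}
read b: {1, 3}
read b: {1, 3}
Final reachable set {1, 3} has 2 states.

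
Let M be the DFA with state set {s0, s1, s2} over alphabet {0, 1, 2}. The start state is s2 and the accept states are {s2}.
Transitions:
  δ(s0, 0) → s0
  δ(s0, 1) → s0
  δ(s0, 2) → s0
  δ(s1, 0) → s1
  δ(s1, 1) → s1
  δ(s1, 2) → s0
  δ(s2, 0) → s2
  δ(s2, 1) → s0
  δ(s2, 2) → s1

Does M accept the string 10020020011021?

s2 --1--> s0
s0 --0--> s0
s0 --0--> s0
s0 --2--> s0
s0 --0--> s0
s0 --0--> s0
s0 --2--> s0
s0 --0--> s0
s0 --0--> s0
s0 --1--> s0
s0 --1--> s0
s0 --0--> s0
s0 --2--> s0
s0 --1--> s0
End in state s0, which is not an accepting state.

rejected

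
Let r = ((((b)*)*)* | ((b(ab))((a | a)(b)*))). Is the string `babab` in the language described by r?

yes

The right alternative ((b(ab))((a|a)(b)*)) matches babab.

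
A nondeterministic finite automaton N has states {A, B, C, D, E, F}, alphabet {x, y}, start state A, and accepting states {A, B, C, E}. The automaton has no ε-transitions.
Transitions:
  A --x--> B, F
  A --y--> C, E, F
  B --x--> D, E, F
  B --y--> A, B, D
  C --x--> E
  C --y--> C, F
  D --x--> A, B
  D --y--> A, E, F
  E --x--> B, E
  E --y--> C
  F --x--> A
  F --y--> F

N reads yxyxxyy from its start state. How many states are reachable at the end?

6

Start: {A}
read y: {C, E, F}
read x: {A, B, E}
read y: {A, B, C, D, E, F}
read x: {A, B, D, E, F}
read x: {A, B, D, E, F}
read y: {A, B, C, D, E, F}
read y: {A, B, C, D, E, F}
Final reachable set {A, B, C, D, E, F} has 6 states.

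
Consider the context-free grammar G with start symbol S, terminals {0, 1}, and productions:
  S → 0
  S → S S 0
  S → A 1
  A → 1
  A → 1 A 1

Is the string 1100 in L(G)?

S ⇒ SS0 ⇒ A1S0 ⇒ 11S0 ⇒ 1100

yes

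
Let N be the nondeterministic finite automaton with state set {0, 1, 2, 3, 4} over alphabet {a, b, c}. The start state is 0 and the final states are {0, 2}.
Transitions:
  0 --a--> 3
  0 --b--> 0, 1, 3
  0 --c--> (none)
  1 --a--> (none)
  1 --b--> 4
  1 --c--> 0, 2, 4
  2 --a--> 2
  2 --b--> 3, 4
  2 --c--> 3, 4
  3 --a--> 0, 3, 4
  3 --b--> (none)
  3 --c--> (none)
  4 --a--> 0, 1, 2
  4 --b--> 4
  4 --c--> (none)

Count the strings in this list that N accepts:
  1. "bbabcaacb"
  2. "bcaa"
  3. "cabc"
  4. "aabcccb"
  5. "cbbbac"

1

"bbabcaacb": rejected
"bcaa": accepted
"cabc": rejected
"aabcccb": rejected
"cbbbac": rejected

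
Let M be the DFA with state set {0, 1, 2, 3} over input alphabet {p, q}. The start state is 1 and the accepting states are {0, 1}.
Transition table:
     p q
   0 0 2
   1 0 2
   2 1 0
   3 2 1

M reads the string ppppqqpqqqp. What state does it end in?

1 --p--> 0
0 --p--> 0
0 --p--> 0
0 --p--> 0
0 --q--> 2
2 --q--> 0
0 --p--> 0
0 --q--> 2
2 --q--> 0
0 --q--> 2
2 --p--> 1

1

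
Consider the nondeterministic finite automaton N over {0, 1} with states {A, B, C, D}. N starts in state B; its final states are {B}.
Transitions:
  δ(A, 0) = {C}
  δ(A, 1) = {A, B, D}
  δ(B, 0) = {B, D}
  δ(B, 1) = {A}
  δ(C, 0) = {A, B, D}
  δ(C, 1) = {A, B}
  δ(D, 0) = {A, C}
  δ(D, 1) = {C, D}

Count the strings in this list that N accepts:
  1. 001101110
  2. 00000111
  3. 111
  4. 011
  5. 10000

001101110: accepted
00000111: accepted
111: accepted
011: accepted
10000: accepted

5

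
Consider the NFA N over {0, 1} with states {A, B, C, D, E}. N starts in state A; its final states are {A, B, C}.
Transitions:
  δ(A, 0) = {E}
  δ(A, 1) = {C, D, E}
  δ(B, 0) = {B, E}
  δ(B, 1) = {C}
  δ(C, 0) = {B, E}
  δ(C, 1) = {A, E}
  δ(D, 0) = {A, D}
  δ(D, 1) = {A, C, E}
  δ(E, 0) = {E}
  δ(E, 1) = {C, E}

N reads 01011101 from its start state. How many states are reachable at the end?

4

Start: {A}
read 0: {E}
read 1: {C, E}
read 0: {B, E}
read 1: {C, E}
read 1: {A, C, E}
read 1: {A, C, D, E}
read 0: {A, B, D, E}
read 1: {A, C, D, E}
Final reachable set {A, C, D, E} has 4 states.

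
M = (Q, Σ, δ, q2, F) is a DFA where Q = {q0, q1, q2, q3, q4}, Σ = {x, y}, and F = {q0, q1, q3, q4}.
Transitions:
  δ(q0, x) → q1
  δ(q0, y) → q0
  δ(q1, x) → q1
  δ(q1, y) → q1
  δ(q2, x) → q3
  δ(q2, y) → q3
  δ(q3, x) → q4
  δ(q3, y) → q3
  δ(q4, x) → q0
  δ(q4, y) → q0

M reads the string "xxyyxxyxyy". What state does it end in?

q2 --x--> q3
q3 --x--> q4
q4 --y--> q0
q0 --y--> q0
q0 --x--> q1
q1 --x--> q1
q1 --y--> q1
q1 --x--> q1
q1 --y--> q1
q1 --y--> q1

q1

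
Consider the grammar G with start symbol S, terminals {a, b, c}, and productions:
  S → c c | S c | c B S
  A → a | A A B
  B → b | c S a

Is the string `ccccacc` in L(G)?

S ⇒ cBS ⇒ ccSaS ⇒ ccccaS ⇒ ccccacc

yes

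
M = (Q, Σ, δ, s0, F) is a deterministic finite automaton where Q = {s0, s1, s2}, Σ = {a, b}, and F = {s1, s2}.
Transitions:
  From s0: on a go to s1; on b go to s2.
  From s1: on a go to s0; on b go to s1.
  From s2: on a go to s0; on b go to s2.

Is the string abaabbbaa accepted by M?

accepted

s0 --a--> s1
s1 --b--> s1
s1 --a--> s0
s0 --a--> s1
s1 --b--> s1
s1 --b--> s1
s1 --b--> s1
s1 --a--> s0
s0 --a--> s1
End in state s1, which is an accepting state.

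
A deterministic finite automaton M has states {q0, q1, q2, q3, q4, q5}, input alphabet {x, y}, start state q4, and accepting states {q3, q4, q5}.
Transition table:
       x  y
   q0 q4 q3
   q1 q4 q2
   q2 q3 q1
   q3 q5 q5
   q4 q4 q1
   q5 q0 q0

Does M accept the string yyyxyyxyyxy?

q4 --y--> q1
q1 --y--> q2
q2 --y--> q1
q1 --x--> q4
q4 --y--> q1
q1 --y--> q2
q2 --x--> q3
q3 --y--> q5
q5 --y--> q0
q0 --x--> q4
q4 --y--> q1
End in state q1, which is not an accepting state.

rejected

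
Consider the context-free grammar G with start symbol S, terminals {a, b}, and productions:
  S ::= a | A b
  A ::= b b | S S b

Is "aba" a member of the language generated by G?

no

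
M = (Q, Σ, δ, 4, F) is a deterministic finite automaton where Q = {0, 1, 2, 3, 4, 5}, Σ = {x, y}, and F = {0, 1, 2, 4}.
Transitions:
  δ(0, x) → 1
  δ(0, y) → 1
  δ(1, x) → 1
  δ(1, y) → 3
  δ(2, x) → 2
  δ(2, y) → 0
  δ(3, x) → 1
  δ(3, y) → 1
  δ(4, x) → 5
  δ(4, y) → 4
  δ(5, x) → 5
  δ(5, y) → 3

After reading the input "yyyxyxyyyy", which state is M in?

1

4 --y--> 4
4 --y--> 4
4 --y--> 4
4 --x--> 5
5 --y--> 3
3 --x--> 1
1 --y--> 3
3 --y--> 1
1 --y--> 3
3 --y--> 1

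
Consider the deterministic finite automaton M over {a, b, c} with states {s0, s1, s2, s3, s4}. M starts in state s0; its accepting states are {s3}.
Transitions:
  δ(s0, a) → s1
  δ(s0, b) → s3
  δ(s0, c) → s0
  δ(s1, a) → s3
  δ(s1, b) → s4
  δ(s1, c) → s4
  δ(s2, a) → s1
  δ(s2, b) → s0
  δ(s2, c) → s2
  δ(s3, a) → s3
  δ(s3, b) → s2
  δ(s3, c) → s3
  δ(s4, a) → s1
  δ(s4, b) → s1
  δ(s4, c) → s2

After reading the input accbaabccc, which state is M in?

s2

s0 --a--> s1
s1 --c--> s4
s4 --c--> s2
s2 --b--> s0
s0 --a--> s1
s1 --a--> s3
s3 --b--> s2
s2 --c--> s2
s2 --c--> s2
s2 --c--> s2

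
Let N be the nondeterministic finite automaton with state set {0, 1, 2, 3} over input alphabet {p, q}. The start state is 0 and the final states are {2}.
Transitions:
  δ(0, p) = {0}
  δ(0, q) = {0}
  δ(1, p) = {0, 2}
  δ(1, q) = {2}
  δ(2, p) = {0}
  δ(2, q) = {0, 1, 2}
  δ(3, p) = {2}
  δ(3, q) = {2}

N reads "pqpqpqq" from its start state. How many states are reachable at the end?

1

Start: {0}
read p: {0}
read q: {0}
read p: {0}
read q: {0}
read p: {0}
read q: {0}
read q: {0}
Final reachable set {0} has 1 state.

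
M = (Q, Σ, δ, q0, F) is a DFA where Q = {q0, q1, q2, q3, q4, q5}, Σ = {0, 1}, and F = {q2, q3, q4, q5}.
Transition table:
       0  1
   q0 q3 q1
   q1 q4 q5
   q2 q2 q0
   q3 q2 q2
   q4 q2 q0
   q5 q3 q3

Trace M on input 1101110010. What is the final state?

q3

q0 --1--> q1
q1 --1--> q5
q5 --0--> q3
q3 --1--> q2
q2 --1--> q0
q0 --1--> q1
q1 --0--> q4
q4 --0--> q2
q2 --1--> q0
q0 --0--> q3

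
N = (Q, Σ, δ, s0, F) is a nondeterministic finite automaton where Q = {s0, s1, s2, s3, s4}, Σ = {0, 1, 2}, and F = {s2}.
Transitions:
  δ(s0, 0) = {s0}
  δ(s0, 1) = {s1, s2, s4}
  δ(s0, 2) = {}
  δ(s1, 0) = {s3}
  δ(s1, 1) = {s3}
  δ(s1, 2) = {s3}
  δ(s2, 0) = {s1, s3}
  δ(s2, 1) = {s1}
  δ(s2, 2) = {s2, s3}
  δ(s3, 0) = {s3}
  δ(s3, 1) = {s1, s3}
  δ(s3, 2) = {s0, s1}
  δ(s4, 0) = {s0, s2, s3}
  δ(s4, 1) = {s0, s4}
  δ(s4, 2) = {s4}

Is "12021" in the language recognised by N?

Start: {s0}
read 1: {s1, s2, s4}
read 2: {s2, s3, s4}
read 0: {s0, s1, s2, s3}
read 2: {s0, s1, s2, s3}
read 1: {s1, s2, s3, s4}
Reachable ∩ accepting = {s2} — nonempty.

accepted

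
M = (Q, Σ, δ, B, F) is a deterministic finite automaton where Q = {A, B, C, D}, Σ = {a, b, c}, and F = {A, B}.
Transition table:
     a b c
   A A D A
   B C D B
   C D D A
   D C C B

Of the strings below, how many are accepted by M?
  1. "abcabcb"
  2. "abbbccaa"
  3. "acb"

0

"abcabcb": rejected
"abbbccaa": rejected
"acb": rejected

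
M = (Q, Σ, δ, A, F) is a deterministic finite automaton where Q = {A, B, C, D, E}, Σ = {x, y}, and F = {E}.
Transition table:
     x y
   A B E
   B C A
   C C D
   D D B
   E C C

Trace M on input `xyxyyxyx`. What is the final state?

A --x--> B
B --y--> A
A --x--> B
B --y--> A
A --y--> E
E --x--> C
C --y--> D
D --x--> D

D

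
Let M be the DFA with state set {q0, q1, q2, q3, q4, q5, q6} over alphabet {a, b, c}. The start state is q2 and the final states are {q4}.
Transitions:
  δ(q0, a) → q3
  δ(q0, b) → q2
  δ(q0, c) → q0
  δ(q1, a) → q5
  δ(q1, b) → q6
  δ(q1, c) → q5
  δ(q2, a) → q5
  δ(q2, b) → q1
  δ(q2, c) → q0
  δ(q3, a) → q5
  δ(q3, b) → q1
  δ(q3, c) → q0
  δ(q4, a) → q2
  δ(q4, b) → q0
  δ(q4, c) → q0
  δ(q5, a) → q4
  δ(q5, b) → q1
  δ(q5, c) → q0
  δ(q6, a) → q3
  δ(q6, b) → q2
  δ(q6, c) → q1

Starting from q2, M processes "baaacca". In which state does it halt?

q3

q2 --b--> q1
q1 --a--> q5
q5 --a--> q4
q4 --a--> q2
q2 --c--> q0
q0 --c--> q0
q0 --a--> q3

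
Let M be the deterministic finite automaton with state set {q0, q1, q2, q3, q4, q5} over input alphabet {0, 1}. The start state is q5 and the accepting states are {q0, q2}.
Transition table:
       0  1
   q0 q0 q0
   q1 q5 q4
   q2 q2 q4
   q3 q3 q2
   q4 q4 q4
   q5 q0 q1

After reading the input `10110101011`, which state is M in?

q4

q5 --1--> q1
q1 --0--> q5
q5 --1--> q1
q1 --1--> q4
q4 --0--> q4
q4 --1--> q4
q4 --0--> q4
q4 --1--> q4
q4 --0--> q4
q4 --1--> q4
q4 --1--> q4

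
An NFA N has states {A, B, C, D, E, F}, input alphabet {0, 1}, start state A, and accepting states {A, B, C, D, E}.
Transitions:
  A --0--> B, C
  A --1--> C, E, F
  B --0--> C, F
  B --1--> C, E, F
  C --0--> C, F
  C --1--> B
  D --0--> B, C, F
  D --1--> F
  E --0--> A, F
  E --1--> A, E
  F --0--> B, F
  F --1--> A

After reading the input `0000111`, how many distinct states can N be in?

Start: {A}
read 0: {B, C}
read 0: {C, F}
read 0: {B, C, F}
read 0: {B, C, F}
read 1: {A, B, C, E, F}
read 1: {A, B, C, E, F}
read 1: {A, B, C, E, F}
Final reachable set {A, B, C, E, F} has 5 states.

5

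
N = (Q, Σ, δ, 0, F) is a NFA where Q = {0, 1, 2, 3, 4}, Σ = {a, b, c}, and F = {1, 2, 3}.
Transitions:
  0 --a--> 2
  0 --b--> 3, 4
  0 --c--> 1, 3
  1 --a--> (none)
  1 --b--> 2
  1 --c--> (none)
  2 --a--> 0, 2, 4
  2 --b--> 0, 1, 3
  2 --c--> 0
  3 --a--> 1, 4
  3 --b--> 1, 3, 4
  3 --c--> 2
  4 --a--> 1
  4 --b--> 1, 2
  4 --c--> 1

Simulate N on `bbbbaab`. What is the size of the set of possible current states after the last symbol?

Start: {0}
read b: {3, 4}
read b: {1, 2, 3, 4}
read b: {0, 1, 2, 3, 4}
read b: {0, 1, 2, 3, 4}
read a: {0, 1, 2, 4}
read a: {0, 1, 2, 4}
read b: {0, 1, 2, 3, 4}
Final reachable set {0, 1, 2, 3, 4} has 5 states.

5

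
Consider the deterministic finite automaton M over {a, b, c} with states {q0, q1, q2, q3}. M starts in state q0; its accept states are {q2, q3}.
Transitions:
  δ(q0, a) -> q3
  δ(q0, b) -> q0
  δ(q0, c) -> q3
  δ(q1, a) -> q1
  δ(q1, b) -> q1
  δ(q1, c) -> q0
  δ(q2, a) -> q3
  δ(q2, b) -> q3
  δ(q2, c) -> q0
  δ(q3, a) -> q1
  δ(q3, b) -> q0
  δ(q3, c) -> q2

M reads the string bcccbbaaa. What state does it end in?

q1

q0 --b--> q0
q0 --c--> q3
q3 --c--> q2
q2 --c--> q0
q0 --b--> q0
q0 --b--> q0
q0 --a--> q3
q3 --a--> q1
q1 --a--> q1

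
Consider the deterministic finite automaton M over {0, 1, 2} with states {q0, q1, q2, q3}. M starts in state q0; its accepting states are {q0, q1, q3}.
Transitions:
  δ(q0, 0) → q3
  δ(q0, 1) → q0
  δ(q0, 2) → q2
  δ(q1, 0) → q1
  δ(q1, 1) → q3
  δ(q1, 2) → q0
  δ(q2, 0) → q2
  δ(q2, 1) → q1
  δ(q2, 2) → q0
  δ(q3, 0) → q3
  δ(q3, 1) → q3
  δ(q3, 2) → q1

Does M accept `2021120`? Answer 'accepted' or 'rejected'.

q0 --2--> q2
q2 --0--> q2
q2 --2--> q0
q0 --1--> q0
q0 --1--> q0
q0 --2--> q2
q2 --0--> q2
End in state q2, which is not an accepting state.

rejected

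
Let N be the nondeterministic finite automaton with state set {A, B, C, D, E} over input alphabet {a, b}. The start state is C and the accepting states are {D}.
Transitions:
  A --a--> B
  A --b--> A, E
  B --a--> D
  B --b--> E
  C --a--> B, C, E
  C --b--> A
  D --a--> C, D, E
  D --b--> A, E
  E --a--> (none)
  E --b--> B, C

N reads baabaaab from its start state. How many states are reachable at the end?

4

Start: {C}
read b: {A}
read a: {B}
read a: {D}
read b: {A, E}
read a: {B}
read a: {D}
read a: {C, D, E}
read b: {A, B, C, E}
Final reachable set {A, B, C, E} has 4 states.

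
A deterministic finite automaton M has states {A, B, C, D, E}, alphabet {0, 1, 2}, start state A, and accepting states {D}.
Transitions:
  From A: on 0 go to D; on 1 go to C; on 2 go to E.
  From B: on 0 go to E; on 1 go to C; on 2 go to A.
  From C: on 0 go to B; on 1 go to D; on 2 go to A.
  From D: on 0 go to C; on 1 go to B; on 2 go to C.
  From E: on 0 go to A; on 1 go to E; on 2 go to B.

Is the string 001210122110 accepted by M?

A --0--> D
D --0--> C
C --1--> D
D --2--> C
C --1--> D
D --0--> C
C --1--> D
D --2--> C
C --2--> A
A --1--> C
C --1--> D
D --0--> C
End in state C, which is not an accepting state.

rejected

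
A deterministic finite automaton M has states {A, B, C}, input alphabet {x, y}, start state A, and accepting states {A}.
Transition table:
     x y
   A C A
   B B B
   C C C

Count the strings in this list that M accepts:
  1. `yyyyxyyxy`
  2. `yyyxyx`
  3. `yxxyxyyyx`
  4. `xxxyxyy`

0

`yyyyxyyxy`: rejected
`yyyxyx`: rejected
`yxxyxyyyx`: rejected
`xxxyxyy`: rejected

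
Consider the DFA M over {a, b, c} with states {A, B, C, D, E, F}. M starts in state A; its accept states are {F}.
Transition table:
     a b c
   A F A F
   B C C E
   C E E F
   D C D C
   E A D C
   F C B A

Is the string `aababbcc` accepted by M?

A --a--> F
F --a--> C
C --b--> E
E --a--> A
A --b--> A
A --b--> A
A --c--> F
F --c--> A
End in state A, which is not an accepting state.

rejected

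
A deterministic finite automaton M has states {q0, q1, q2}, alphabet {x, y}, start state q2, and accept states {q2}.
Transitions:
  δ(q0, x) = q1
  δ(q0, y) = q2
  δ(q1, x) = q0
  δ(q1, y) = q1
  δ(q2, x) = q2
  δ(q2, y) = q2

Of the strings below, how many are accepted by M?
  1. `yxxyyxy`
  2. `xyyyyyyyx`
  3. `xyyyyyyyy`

3

`yxxyyxy`: accepted
`xyyyyyyyx`: accepted
`xyyyyyyyy`: accepted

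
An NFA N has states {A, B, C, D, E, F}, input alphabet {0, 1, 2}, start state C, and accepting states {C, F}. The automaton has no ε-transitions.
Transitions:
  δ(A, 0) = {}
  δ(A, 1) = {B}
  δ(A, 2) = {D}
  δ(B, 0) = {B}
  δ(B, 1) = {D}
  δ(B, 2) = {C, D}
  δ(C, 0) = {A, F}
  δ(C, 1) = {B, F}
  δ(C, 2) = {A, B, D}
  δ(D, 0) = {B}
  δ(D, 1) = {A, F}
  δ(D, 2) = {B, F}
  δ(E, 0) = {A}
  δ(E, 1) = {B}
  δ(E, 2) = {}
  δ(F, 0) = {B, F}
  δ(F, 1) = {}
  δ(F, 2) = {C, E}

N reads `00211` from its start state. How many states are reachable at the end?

Start: {C}
read 0: {A, F}
read 0: {B, F}
read 2: {C, D, E}
read 1: {A, B, F}
read 1: {B, D}
Final reachable set {B, D} has 2 states.

2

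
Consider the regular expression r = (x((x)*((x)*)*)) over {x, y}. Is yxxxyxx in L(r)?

no

No split of yxxxyxx into u·v has x matching u and ((x)*((x)*)*) matching v.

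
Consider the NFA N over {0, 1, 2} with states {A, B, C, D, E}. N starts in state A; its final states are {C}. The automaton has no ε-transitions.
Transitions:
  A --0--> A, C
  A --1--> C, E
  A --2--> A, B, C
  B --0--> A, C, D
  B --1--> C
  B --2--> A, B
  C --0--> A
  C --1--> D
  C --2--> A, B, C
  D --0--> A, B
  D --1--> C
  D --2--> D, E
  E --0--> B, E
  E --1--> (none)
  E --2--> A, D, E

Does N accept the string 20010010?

rejected

Start: {A}
read 2: {A, B, C}
read 0: {A, C, D}
read 0: {A, B, C}
read 1: {C, D, E}
read 0: {A, B, E}
read 0: {A, B, C, D, E}
read 1: {C, D, E}
read 0: {A, B, E}
Reachable ∩ accepting = {} — empty.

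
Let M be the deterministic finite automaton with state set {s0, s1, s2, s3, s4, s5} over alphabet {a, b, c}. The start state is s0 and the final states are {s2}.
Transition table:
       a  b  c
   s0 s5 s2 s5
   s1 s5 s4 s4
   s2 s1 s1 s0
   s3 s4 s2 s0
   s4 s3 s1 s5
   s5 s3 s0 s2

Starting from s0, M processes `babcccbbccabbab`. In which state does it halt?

s0

s0 --b--> s2
s2 --a--> s1
s1 --b--> s4
s4 --c--> s5
s5 --c--> s2
s2 --c--> s0
s0 --b--> s2
s2 --b--> s1
s1 --c--> s4
s4 --c--> s5
s5 --a--> s3
s3 --b--> s2
s2 --b--> s1
s1 --a--> s5
s5 --b--> s0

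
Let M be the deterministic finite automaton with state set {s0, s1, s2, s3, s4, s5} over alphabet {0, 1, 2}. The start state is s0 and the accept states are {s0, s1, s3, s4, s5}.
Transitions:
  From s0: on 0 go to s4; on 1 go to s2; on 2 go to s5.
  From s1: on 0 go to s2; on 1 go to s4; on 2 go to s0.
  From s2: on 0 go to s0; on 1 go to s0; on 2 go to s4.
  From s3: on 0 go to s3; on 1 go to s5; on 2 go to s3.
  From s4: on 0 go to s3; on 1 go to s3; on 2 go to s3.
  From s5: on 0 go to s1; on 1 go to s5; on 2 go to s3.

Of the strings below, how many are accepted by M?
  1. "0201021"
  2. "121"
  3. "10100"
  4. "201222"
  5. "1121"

"0201021": rejected
"121": accepted
"10100": accepted
"201222": accepted
"1121": accepted

4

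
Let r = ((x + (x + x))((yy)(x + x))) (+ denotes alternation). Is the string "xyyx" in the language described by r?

Split as x·yyx: (x+(x+x)) matches x and ((yy)(x+x)) matches yyx.

yes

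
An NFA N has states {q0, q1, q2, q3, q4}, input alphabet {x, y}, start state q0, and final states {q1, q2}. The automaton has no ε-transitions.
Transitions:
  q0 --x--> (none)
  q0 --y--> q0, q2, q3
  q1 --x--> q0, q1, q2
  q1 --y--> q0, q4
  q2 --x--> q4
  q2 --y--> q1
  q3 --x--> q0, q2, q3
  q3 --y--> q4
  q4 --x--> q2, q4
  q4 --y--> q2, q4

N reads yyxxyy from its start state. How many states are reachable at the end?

Start: {q0}
read y: {q0, q2, q3}
read y: {q0, q1, q2, q3, q4}
read x: {q0, q1, q2, q3, q4}
read x: {q0, q1, q2, q3, q4}
read y: {q0, q1, q2, q3, q4}
read y: {q0, q1, q2, q3, q4}
Final reachable set {q0, q1, q2, q3, q4} has 5 states.

5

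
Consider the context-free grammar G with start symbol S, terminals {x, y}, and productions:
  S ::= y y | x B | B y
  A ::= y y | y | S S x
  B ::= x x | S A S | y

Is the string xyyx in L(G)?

no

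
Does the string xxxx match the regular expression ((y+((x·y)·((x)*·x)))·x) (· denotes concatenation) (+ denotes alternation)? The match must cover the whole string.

No split of xxxx into u·v has (y+((x·y)·((x)*·x))) matching u and x matching v.

no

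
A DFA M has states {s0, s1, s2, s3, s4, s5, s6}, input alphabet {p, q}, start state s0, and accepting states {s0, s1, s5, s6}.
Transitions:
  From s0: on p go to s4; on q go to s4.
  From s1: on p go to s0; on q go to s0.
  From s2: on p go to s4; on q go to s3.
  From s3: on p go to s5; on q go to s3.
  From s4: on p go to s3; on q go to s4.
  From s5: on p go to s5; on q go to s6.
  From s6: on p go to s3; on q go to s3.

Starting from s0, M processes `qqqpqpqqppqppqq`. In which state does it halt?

s0 --q--> s4
s4 --q--> s4
s4 --q--> s4
s4 --p--> s3
s3 --q--> s3
s3 --p--> s5
s5 --q--> s6
s6 --q--> s3
s3 --p--> s5
s5 --p--> s5
s5 --q--> s6
s6 --p--> s3
s3 --p--> s5
s5 --q--> s6
s6 --q--> s3

s3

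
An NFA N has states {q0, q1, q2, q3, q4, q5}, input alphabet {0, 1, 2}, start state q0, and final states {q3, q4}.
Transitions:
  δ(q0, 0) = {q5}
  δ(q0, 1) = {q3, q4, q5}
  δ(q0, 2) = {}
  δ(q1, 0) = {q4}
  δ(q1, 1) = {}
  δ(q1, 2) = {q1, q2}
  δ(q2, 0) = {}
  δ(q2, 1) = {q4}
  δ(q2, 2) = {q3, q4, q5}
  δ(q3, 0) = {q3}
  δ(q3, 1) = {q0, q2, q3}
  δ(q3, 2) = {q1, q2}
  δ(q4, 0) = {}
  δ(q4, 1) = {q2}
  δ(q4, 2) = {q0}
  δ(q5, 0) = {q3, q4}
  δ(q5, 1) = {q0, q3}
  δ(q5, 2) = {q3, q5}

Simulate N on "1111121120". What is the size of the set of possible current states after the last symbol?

Start: {q0}
read 1: {q3, q4, q5}
read 1: {q0, q2, q3}
read 1: {q0, q2, q3, q4, q5}
read 1: {q0, q2, q3, q4, q5}
read 1: {q0, q2, q3, q4, q5}
read 2: {q0, q1, q2, q3, q4, q5}
read 1: {q0, q2, q3, q4, q5}
read 1: {q0, q2, q3, q4, q5}
read 2: {q0, q1, q2, q3, q4, q5}
read 0: {q3, q4, q5}
Final reachable set {q3, q4, q5} has 3 states.

3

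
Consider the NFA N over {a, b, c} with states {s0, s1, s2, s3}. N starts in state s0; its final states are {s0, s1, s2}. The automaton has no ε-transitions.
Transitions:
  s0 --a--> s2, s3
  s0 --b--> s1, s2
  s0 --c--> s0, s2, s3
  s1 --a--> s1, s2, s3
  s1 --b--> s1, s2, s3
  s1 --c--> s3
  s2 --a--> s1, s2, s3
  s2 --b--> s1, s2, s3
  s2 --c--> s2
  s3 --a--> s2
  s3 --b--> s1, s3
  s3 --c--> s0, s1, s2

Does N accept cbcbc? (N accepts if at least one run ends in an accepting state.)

Start: {s0}
read c: {s0, s2, s3}
read b: {s1, s2, s3}
read c: {s0, s1, s2, s3}
read b: {s1, s2, s3}
read c: {s0, s1, s2, s3}
Reachable ∩ accepting = {s0, s1, s2} — nonempty.

accepted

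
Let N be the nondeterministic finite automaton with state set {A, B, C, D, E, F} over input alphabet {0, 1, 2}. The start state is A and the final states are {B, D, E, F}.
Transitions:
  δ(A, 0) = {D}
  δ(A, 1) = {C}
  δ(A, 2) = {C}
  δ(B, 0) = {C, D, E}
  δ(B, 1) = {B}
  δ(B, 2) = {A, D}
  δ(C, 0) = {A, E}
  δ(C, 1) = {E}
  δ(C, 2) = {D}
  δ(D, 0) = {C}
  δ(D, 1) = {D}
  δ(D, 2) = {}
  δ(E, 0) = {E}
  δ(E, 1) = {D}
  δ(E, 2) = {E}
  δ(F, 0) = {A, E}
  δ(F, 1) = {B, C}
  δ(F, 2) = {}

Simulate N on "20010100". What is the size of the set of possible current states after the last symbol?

1

Start: {A}
read 2: {C}
read 0: {A, E}
read 0: {D, E}
read 1: {D}
read 0: {C}
read 1: {E}
read 0: {E}
read 0: {E}
Final reachable set {E} has 1 state.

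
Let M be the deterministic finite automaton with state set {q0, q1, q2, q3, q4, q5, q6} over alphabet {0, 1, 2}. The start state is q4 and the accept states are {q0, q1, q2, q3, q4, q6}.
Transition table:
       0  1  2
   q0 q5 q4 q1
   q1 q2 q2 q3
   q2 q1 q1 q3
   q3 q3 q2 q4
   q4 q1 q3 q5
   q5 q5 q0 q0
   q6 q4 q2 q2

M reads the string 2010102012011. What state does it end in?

q2

q4 --2--> q5
q5 --0--> q5
q5 --1--> q0
q0 --0--> q5
q5 --1--> q0
q0 --0--> q5
q5 --2--> q0
q0 --0--> q5
q5 --1--> q0
q0 --2--> q1
q1 --0--> q2
q2 --1--> q1
q1 --1--> q2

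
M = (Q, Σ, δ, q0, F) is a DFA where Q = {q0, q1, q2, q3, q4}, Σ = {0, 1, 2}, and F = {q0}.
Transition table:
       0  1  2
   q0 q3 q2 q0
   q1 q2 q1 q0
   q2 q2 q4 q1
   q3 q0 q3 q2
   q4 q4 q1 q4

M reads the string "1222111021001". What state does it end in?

q0 --1--> q2
q2 --2--> q1
q1 --2--> q0
q0 --2--> q0
q0 --1--> q2
q2 --1--> q4
q4 --1--> q1
q1 --0--> q2
q2 --2--> q1
q1 --1--> q1
q1 --0--> q2
q2 --0--> q2
q2 --1--> q4

q4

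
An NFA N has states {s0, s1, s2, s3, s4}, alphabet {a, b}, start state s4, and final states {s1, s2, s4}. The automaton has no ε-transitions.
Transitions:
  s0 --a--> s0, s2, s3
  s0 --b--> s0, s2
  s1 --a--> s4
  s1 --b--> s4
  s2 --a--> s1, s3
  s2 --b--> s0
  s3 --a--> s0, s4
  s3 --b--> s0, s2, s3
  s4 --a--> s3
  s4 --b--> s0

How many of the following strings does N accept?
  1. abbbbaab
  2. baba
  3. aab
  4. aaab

abbbbaab: accepted
baba: accepted
aab: accepted
aaab: accepted

4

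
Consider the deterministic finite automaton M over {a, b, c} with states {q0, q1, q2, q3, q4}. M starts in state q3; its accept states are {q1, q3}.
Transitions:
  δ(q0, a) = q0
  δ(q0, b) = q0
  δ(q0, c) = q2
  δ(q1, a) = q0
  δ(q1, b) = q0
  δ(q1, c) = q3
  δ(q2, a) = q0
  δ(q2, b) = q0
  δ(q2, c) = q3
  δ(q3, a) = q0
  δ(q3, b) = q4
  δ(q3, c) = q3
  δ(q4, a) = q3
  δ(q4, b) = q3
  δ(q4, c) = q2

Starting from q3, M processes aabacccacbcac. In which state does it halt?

q2

q3 --a--> q0
q0 --a--> q0
q0 --b--> q0
q0 --a--> q0
q0 --c--> q2
q2 --c--> q3
q3 --c--> q3
q3 --a--> q0
q0 --c--> q2
q2 --b--> q0
q0 --c--> q2
q2 --a--> q0
q0 --c--> q2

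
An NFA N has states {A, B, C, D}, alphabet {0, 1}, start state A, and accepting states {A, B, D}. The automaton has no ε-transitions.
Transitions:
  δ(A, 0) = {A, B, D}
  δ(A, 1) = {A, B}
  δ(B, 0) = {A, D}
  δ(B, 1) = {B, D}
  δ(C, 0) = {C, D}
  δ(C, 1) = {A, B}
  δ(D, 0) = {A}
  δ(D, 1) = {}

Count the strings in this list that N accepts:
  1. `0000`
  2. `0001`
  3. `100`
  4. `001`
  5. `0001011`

5

`0000`: accepted
`0001`: accepted
`100`: accepted
`001`: accepted
`0001011`: accepted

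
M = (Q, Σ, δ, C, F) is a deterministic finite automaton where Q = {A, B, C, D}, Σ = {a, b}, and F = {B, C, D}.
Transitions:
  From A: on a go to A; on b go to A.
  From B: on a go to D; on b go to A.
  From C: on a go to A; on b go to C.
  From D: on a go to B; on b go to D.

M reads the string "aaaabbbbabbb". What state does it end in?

A

C --a--> A
A --a--> A
A --a--> A
A --a--> A
A --b--> A
A --b--> A
A --b--> A
A --b--> A
A --a--> A
A --b--> A
A --b--> A
A --b--> A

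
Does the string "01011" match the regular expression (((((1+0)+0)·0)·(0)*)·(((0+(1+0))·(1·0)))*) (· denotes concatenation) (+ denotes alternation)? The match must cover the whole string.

No split of 01011 into u·v has ((((1+0)+0)·0)·(0)*) matching u and (((0+(1+0))·(1·0)))* matching v.

no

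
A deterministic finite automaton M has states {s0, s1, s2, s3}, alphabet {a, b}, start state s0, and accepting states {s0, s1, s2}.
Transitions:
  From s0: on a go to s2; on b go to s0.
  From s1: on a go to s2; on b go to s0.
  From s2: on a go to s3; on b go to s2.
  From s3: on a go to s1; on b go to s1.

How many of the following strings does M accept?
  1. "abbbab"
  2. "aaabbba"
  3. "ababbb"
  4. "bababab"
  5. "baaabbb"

"abbbab": accepted
"aaabbba": accepted
"ababbb": accepted
"bababab": accepted
"baaabbb": accepted

5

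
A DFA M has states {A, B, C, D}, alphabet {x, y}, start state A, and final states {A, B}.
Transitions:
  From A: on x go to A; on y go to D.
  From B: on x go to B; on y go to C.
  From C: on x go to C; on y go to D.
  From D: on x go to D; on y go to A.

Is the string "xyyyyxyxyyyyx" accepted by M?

rejected

A --x--> A
A --y--> D
D --y--> A
A --y--> D
D --y--> A
A --x--> A
A --y--> D
D --x--> D
D --y--> A
A --y--> D
D --y--> A
A --y--> D
D --x--> D
End in state D, which is not an accepting state.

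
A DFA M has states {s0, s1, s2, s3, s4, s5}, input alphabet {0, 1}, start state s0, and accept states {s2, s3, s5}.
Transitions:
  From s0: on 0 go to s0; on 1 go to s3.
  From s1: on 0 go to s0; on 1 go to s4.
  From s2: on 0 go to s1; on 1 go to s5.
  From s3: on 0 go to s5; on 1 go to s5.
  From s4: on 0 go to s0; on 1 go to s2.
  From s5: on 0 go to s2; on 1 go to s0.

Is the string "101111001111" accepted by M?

accepted

s0 --1--> s3
s3 --0--> s5
s5 --1--> s0
s0 --1--> s3
s3 --1--> s5
s5 --1--> s0
s0 --0--> s0
s0 --0--> s0
s0 --1--> s3
s3 --1--> s5
s5 --1--> s0
s0 --1--> s3
End in state s3, which is an accepting state.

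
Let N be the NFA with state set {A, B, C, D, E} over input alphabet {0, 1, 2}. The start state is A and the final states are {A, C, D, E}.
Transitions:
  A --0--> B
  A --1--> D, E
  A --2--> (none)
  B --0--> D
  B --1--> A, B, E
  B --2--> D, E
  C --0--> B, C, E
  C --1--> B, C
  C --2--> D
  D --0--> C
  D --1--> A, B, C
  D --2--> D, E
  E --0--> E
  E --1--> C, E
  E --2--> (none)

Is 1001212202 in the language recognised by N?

accepted

Start: {A}
read 1: {D, E}
read 0: {C, E}
read 0: {B, C, E}
read 1: {A, B, C, E}
read 2: {D, E}
read 1: {A, B, C, E}
read 2: {D, E}
read 2: {D, E}
read 0: {C, E}
read 2: {D}
Reachable ∩ accepting = {D} — nonempty.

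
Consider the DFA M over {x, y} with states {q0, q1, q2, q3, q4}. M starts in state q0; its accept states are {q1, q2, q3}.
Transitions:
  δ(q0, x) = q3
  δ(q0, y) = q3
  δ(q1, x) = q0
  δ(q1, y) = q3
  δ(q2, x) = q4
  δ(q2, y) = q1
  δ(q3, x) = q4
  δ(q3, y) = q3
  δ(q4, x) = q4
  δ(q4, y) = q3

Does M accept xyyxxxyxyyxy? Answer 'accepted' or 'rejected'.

q0 --x--> q3
q3 --y--> q3
q3 --y--> q3
q3 --x--> q4
q4 --x--> q4
q4 --x--> q4
q4 --y--> q3
q3 --x--> q4
q4 --y--> q3
q3 --y--> q3
q3 --x--> q4
q4 --y--> q3
End in state q3, which is an accepting state.

accepted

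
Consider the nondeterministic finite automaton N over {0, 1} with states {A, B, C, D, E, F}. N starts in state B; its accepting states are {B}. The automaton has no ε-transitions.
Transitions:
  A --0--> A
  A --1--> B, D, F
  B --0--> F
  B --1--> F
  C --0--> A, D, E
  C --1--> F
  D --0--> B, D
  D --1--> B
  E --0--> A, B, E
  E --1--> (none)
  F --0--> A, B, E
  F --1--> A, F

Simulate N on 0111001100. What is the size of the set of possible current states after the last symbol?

5

Start: {B}
read 0: {F}
read 1: {A, F}
read 1: {A, B, D, F}
read 1: {A, B, D, F}
read 0: {A, B, D, E, F}
read 0: {A, B, D, E, F}
read 1: {A, B, D, F}
read 1: {A, B, D, F}
read 0: {A, B, D, E, F}
read 0: {A, B, D, E, F}
Final reachable set {A, B, D, E, F} has 5 states.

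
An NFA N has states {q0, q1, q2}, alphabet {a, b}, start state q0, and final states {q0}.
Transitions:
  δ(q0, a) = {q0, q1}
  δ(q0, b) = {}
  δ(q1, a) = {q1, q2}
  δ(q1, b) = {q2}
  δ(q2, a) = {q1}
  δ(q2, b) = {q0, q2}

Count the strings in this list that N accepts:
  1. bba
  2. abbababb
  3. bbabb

bba: rejected
abbababb: accepted
bbabb: rejected

1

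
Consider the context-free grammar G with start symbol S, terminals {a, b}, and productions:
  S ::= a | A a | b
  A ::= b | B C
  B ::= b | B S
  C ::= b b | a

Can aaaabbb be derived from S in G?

no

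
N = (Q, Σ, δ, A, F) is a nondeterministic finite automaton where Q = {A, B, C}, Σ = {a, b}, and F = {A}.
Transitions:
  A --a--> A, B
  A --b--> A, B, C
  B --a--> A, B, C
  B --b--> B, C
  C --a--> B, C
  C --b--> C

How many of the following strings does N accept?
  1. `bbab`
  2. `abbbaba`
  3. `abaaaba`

`bbab`: accepted
`abbbaba`: accepted
`abaaaba`: accepted

3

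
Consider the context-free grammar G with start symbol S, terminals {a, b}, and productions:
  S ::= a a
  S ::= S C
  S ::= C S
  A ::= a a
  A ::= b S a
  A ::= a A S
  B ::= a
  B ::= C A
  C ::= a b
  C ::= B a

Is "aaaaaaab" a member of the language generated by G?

yes

S ⇒ SC ⇒ SCC ⇒ SCCC ⇒ aaCCC ⇒ aaBaCC ⇒ aaaaCC ⇒ aaaaBaC ⇒ aaaaaaC ⇒ aaaaaaab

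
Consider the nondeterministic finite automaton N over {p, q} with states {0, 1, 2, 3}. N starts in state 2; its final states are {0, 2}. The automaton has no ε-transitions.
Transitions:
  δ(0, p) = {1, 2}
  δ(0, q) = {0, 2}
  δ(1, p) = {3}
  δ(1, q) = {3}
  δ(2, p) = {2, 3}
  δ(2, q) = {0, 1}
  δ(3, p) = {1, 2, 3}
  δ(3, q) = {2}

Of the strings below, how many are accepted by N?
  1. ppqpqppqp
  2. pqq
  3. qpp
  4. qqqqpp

ppqpqppqp: accepted
pqq: accepted
qpp: accepted
qqqqpp: accepted

4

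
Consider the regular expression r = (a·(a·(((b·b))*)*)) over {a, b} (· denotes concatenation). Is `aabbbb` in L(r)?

yes

Split as a·abbbb: a matches a and (a·(((b·b))*)*) matches abbbb.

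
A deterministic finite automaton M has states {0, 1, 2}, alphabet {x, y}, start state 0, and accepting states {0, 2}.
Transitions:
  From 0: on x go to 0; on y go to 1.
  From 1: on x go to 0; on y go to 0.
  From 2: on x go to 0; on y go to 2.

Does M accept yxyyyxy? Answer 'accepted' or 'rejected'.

rejected

0 --y--> 1
1 --x--> 0
0 --y--> 1
1 --y--> 0
0 --y--> 1
1 --x--> 0
0 --y--> 1
End in state 1, which is not an accepting state.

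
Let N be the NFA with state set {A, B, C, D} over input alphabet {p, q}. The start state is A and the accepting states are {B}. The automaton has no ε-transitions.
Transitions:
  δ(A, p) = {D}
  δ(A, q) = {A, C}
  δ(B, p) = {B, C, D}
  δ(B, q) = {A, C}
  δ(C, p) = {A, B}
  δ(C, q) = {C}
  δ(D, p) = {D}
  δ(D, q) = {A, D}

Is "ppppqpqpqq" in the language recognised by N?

rejected

Start: {A}
read p: {D}
read p: {D}
read p: {D}
read p: {D}
read q: {A, D}
read p: {D}
read q: {A, D}
read p: {D}
read q: {A, D}
read q: {A, C, D}
Reachable ∩ accepting = {} — empty.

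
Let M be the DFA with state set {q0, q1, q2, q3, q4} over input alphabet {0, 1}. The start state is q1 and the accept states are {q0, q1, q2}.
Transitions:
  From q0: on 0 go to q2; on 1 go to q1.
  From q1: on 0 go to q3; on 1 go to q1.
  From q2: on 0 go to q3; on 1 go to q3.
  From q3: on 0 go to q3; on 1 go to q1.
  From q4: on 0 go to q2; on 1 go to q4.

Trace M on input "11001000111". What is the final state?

q1 --1--> q1
q1 --1--> q1
q1 --0--> q3
q3 --0--> q3
q3 --1--> q1
q1 --0--> q3
q3 --0--> q3
q3 --0--> q3
q3 --1--> q1
q1 --1--> q1
q1 --1--> q1

q1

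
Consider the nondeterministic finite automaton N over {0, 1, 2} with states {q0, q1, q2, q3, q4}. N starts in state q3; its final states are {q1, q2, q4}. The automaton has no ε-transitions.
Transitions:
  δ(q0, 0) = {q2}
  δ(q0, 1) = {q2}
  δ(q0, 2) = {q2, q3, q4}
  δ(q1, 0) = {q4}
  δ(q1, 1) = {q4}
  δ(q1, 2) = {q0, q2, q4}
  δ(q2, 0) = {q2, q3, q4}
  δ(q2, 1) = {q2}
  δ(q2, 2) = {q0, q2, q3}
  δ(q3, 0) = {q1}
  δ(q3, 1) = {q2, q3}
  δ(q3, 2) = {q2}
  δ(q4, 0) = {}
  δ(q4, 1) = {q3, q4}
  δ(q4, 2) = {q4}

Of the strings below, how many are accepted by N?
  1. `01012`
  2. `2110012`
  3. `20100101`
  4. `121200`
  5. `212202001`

`01012`: rejected
`2110012`: accepted
`20100101`: accepted
`121200`: accepted
`212202001`: accepted

4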